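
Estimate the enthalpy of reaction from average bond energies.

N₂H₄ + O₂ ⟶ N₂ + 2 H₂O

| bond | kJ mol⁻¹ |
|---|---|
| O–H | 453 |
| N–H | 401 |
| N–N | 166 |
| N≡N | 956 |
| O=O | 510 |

ΔH ≈ −488 kJ

Bonds broken (reactants):
  N–H: 4 × 401 = 1604
  N–N: 1 × 166 = 166
  O=O: 1 × 510 = 510
  Σ(broken) = 2280 kJ
Bonds formed (products):
  N≡N: 1 × 956 = 956
  O–H: 4 × 453 = 1812
  Σ(formed) = 2768 kJ
ΔH = Σ(broken) − Σ(formed) = 2280 − 2768 = −488 kJ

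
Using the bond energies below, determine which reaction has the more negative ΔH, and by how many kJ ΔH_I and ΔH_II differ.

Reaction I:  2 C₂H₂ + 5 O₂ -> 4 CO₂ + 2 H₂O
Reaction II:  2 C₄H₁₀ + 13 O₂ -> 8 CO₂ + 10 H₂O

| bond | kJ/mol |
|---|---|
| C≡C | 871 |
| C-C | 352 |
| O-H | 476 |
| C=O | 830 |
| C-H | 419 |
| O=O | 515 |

Reaction I:
  Bonds broken (reactants):
    C≡C: 2 × 871 = 1742
    C-H: 4 × 419 = 1676
    O=O: 5 × 515 = 2575
    Σ(broken) = 5993 kJ
  Bonds formed (products):
    C=O: 8 × 830 = 6640
    O-H: 4 × 476 = 1904
    Σ(formed) = 8544 kJ
  ΔH_I = 5993 − 8544 = −2551 kJ
Reaction II:
  Bonds broken (reactants):
    C-C: 6 × 352 = 2112
    C-H: 20 × 419 = 8380
    O=O: 13 × 515 = 6695
    Σ(broken) = 17187 kJ
  Bonds formed (products):
    C=O: 16 × 830 = 13280
    O-H: 20 × 476 = 9520
    Σ(formed) = 22800 kJ
  ΔH_II = 17187 − 22800 = −5613 kJ
ΔH_I − ΔH_II = +3062 kJ, so reaction II has the more negative ΔH; |ΔH_I − ΔH_II| = 3062 kJ.

Reaction II, by 3062 kJ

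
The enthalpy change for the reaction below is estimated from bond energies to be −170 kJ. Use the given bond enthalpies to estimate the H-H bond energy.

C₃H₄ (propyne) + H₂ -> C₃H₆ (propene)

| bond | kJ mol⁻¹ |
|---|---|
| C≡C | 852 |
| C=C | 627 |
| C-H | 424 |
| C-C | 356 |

D(H-H) ≈ 453 kJ/mol

Let D be the H-H bond energy.
Σ(broken) = 1×852 + 1×356 + 4×424 + 1×D = 2904 + D
Σ(formed) = 1×356 + 6×424 + 1×627 = 3527
ΔH = Σ(broken) − Σ(formed) = (2904 + D) − (3527) = −623 + D
Setting this equal to −170 kJ gives D = 453 kJ/mol.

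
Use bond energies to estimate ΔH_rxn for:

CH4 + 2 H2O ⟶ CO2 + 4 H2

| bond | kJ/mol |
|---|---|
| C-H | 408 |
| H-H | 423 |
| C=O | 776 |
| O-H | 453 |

Bonds broken (reactants):
  C-H: 4 × 408 = 1632
  O-H: 4 × 453 = 1812
  Σ(broken) = 3444 kJ
Bonds formed (products):
  C=O: 2 × 776 = 1552
  H-H: 4 × 423 = 1692
  Σ(formed) = 3244 kJ
ΔH = Σ(broken) − Σ(formed) = 3444 − 3244 = +200 kJ

ΔH ≈ +200 kJ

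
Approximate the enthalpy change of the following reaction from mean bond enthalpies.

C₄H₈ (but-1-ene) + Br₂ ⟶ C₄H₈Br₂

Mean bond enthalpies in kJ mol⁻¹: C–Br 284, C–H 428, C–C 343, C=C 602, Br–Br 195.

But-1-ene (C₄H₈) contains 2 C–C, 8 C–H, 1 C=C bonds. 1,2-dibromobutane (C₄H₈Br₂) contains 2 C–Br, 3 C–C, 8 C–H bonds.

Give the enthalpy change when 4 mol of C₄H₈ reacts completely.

Bonds broken (reactants):
  Br–Br: 1 × 195 = 195
  C–C: 2 × 343 = 686
  C–H: 8 × 428 = 3424
  C=C: 1 × 602 = 602
  Σ(broken) = 4907 kJ
Bonds formed (products):
  C–Br: 2 × 284 = 568
  C–C: 3 × 343 = 1029
  C–H: 8 × 428 = 3424
  Σ(formed) = 5021 kJ
ΔH = Σ(broken) − Σ(formed) = 4907 − 5021 = −114 kJ
For 4× the reaction as written: 4 × (−114) = −456 kJ

ΔH = −456 kJ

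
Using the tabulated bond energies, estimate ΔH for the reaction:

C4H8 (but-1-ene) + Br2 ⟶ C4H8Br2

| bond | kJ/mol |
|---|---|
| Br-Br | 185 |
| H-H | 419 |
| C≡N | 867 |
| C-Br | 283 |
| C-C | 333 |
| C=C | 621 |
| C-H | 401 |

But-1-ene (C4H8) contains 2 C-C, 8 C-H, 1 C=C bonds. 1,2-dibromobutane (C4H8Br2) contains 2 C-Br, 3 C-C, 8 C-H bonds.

ΔH ≈ −93 kJ

Bonds broken (reactants):
  Br-Br: 1 × 185 = 185
  C-C: 2 × 333 = 666
  C-H: 8 × 401 = 3208
  C=C: 1 × 621 = 621
  Σ(broken) = 4680 kJ
Bonds formed (products):
  C-Br: 2 × 283 = 566
  C-C: 3 × 333 = 999
  C-H: 8 × 401 = 3208
  Σ(formed) = 4773 kJ
ΔH = Σ(broken) − Σ(formed) = 4680 − 4773 = −93 kJ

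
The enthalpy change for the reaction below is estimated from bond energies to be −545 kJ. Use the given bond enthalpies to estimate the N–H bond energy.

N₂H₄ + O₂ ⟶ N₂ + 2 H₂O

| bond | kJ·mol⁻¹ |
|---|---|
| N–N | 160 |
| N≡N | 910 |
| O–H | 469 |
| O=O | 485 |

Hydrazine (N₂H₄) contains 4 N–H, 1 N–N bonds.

D(N–H) ≈ 399 kJ/mol

Let D be the N–H bond energy.
Σ(broken) = 4×D + 1×160 + 1×485 = 645 + 4D
Σ(formed) = 1×910 + 4×469 = 2786
ΔH = Σ(broken) − Σ(formed) = (645 + 4D) − (2786) = −2141 + 4D
Setting this equal to −545 kJ gives 4D = 1596, so D = 399 kJ/mol.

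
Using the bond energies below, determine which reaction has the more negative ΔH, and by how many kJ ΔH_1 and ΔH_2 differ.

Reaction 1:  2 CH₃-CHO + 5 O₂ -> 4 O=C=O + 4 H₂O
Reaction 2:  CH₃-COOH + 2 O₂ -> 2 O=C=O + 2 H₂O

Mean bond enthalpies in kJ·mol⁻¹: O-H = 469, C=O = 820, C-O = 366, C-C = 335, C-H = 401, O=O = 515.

Reaction 1:
  Bonds broken (reactants):
    C-C: 2 × 335 = 670
    C-H: 8 × 401 = 3208
    C=O: 2 × 820 = 1640
    O=O: 5 × 515 = 2575
    Σ(broken) = 8093 kJ
  Bonds formed (products):
    C=O: 8 × 820 = 6560
    O-H: 8 × 469 = 3752
    Σ(formed) = 10312 kJ
  ΔH_1 = 8093 − 10312 = −2219 kJ
Reaction 2:
  Bonds broken (reactants):
    C-C: 1 × 335 = 335
    C-H: 3 × 401 = 1203
    C-O: 1 × 366 = 366
    C=O: 1 × 820 = 820
    O-H: 1 × 469 = 469
    O=O: 2 × 515 = 1030
    Σ(broken) = 4223 kJ
  Bonds formed (products):
    C=O: 4 × 820 = 3280
    O-H: 4 × 469 = 1876
    Σ(formed) = 5156 kJ
  ΔH_2 = 4223 − 5156 = −933 kJ
ΔH_1 − ΔH_2 = −1286 kJ, so reaction 1 has the more negative ΔH; |ΔH_1 − ΔH_2| = 1286 kJ.

Reaction 1, by 1286 kJ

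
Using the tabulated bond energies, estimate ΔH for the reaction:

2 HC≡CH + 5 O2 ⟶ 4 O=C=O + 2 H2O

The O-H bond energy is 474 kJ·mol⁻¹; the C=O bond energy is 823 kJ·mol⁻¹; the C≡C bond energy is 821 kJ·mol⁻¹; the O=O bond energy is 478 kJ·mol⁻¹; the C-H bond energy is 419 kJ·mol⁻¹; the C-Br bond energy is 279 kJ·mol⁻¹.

ΔH ≈ −2772 kJ

Bonds broken (reactants):
  C≡C: 2 × 821 = 1642
  C-H: 4 × 419 = 1676
  O=O: 5 × 478 = 2390
  Σ(broken) = 5708 kJ
Bonds formed (products):
  C=O: 8 × 823 = 6584
  O-H: 4 × 474 = 1896
  Σ(formed) = 8480 kJ
ΔH = Σ(broken) − Σ(formed) = 5708 − 8480 = −2772 kJ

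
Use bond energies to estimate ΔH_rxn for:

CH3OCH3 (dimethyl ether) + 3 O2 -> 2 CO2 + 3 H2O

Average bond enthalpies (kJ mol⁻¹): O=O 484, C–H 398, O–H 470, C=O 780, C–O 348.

ΔH ≈ −1404 kJ

Bonds broken (reactants):
  C–H: 6 × 398 = 2388
  C–O: 2 × 348 = 696
  O=O: 3 × 484 = 1452
  Σ(broken) = 4536 kJ
Bonds formed (products):
  C=O: 4 × 780 = 3120
  O–H: 6 × 470 = 2820
  Σ(formed) = 5940 kJ
ΔH = Σ(broken) − Σ(formed) = 4536 − 5940 = −1404 kJ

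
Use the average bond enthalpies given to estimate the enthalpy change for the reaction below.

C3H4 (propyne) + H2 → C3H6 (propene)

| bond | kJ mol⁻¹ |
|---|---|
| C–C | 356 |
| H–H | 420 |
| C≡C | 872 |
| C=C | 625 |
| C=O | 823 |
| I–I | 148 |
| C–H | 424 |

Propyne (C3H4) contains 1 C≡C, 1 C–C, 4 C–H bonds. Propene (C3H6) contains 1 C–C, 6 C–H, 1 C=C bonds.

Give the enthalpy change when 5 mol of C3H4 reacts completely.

Bonds broken (reactants):
  C≡C: 1 × 872 = 872
  C–C: 1 × 356 = 356
  C–H: 4 × 424 = 1696
  H–H: 1 × 420 = 420
  Σ(broken) = 3344 kJ
Bonds formed (products):
  C–C: 1 × 356 = 356
  C–H: 6 × 424 = 2544
  C=C: 1 × 625 = 625
  Σ(formed) = 3525 kJ
ΔH = Σ(broken) − Σ(formed) = 3344 − 3525 = −181 kJ
For 5× the reaction as written: 5 × (−181) = −905 kJ

ΔH = −905 kJ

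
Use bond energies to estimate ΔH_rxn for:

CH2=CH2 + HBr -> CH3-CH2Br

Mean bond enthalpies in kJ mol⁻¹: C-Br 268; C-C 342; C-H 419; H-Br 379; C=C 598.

Bonds broken (reactants):
  C-H: 4 × 419 = 1676
  C=C: 1 × 598 = 598
  H-Br: 1 × 379 = 379
  Σ(broken) = 2653 kJ
Bonds formed (products):
  C-Br: 1 × 268 = 268
  C-C: 1 × 342 = 342
  C-H: 5 × 419 = 2095
  Σ(formed) = 2705 kJ
ΔH = Σ(broken) − Σ(formed) = 2653 − 2705 = −52 kJ

ΔH ≈ −52 kJ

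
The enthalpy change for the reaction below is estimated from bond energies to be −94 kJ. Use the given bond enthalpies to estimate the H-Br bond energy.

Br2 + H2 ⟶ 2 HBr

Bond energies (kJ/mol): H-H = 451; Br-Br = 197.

Let D be the H-Br bond energy.
Σ(broken) = 1×197 + 1×451 = 648
Σ(formed) = 2×D = 2D
ΔH = Σ(broken) − Σ(formed) = (648) − (2D) = +648 − 2D
Setting this equal to −94 kJ gives 2D = 742, so D = 371 kJ/mol.

D(H-Br) ≈ 371 kJ/mol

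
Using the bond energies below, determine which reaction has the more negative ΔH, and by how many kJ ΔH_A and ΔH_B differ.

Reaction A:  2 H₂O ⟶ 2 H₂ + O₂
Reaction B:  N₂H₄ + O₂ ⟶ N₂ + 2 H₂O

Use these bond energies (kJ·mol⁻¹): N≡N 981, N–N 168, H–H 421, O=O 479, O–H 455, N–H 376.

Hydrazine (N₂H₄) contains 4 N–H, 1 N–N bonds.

Reaction A:
  Bonds broken (reactants):
    O–H: 4 × 455 = 1820
    Σ(broken) = 1820 kJ
  Bonds formed (products):
    H–H: 2 × 421 = 842
    O=O: 1 × 479 = 479
    Σ(formed) = 1321 kJ
  ΔH_A = 1820 − 1321 = +499 kJ
Reaction B:
  Bonds broken (reactants):
    N–H: 4 × 376 = 1504
    N–N: 1 × 168 = 168
    O=O: 1 × 479 = 479
    Σ(broken) = 2151 kJ
  Bonds formed (products):
    N≡N: 1 × 981 = 981
    O–H: 4 × 455 = 1820
    Σ(formed) = 2801 kJ
  ΔH_B = 2151 − 2801 = −650 kJ
ΔH_A − ΔH_B = +1149 kJ, so reaction B has the more negative ΔH; |ΔH_A − ΔH_B| = 1149 kJ.

Reaction B, by 1149 kJ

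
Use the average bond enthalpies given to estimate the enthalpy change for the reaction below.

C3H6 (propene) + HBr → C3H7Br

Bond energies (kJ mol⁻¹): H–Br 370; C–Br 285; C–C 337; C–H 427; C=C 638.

Bonds broken (reactants):
  C–C: 1 × 337 = 337
  C–H: 6 × 427 = 2562
  C=C: 1 × 638 = 638
  H–Br: 1 × 370 = 370
  Σ(broken) = 3907 kJ
Bonds formed (products):
  C–Br: 1 × 285 = 285
  C–C: 2 × 337 = 674
  C–H: 7 × 427 = 2989
  Σ(formed) = 3948 kJ
ΔH = Σ(broken) − Σ(formed) = 3907 − 3948 = −41 kJ

ΔH ≈ −41 kJ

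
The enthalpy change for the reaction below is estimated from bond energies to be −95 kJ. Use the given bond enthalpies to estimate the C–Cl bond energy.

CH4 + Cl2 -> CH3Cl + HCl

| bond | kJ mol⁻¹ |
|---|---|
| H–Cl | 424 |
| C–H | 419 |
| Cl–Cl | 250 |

D(C–Cl) ≈ 340 kJ/mol

Let D be the C–Cl bond energy.
Σ(broken) = 4×419 + 1×250 = 1926
Σ(formed) = 1×D + 3×419 + 1×424 = 1681 + D
ΔH = Σ(broken) − Σ(formed) = (1926) − (1681 + D) = +245 − D
Setting this equal to −95 kJ gives D = 340 kJ/mol.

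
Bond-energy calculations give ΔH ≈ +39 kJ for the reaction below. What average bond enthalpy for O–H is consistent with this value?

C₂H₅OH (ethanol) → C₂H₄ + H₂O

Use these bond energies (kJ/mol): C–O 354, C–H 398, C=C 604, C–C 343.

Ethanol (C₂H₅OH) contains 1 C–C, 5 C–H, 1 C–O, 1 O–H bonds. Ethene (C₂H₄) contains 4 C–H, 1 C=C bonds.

Let D be the O–H bond energy.
Σ(broken) = 1×343 + 5×398 + 1×354 + 1×D = 2687 + D
Σ(formed) = 4×398 + 1×604 + 2×D = 2196 + 2D
ΔH = Σ(broken) − Σ(formed) = (2687 + D) − (2196 + 2D) = +491 − D
Setting this equal to +39 kJ gives D = 452 kJ/mol.

D(O–H) ≈ 452 kJ/mol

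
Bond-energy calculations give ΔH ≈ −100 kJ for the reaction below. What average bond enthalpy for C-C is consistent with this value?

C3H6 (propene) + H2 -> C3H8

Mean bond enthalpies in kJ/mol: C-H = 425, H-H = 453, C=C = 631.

D(C-C) ≈ 334 kJ/mol

Let D be the C-C bond energy.
Σ(broken) = 1×D + 6×425 + 1×631 + 1×453 = 3634 + D
Σ(formed) = 2×D + 8×425 = 3400 + 2D
ΔH = Σ(broken) − Σ(formed) = (3634 + D) − (3400 + 2D) = +234 − D
Setting this equal to −100 kJ gives D = 334 kJ/mol.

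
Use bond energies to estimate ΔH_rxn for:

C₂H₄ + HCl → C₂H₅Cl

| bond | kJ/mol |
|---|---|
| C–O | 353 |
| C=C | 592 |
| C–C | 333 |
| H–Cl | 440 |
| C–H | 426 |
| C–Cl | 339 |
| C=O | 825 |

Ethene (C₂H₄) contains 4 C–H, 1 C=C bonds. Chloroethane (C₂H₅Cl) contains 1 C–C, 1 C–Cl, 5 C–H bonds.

ΔH ≈ −66 kJ

Bonds broken (reactants):
  C–H: 4 × 426 = 1704
  C=C: 1 × 592 = 592
  H–Cl: 1 × 440 = 440
  Σ(broken) = 2736 kJ
Bonds formed (products):
  C–C: 1 × 333 = 333
  C–Cl: 1 × 339 = 339
  C–H: 5 × 426 = 2130
  Σ(formed) = 2802 kJ
ΔH = Σ(broken) − Σ(formed) = 2736 − 2802 = −66 kJ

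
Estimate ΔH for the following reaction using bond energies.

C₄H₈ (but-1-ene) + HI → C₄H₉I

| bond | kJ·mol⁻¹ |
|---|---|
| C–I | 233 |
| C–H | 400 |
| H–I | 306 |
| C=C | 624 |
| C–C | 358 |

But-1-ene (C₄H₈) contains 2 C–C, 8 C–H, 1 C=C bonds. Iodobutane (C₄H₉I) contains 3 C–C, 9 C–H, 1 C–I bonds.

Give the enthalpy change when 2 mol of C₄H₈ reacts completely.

ΔH = −122 kJ

Bonds broken (reactants):
  C–C: 2 × 358 = 716
  C–H: 8 × 400 = 3200
  C=C: 1 × 624 = 624
  H–I: 1 × 306 = 306
  Σ(broken) = 4846 kJ
Bonds formed (products):
  C–C: 3 × 358 = 1074
  C–H: 9 × 400 = 3600
  C–I: 1 × 233 = 233
  Σ(formed) = 4907 kJ
ΔH = Σ(broken) − Σ(formed) = 4846 − 4907 = −61 kJ
For 2× the reaction as written: 2 × (−61) = −122 kJ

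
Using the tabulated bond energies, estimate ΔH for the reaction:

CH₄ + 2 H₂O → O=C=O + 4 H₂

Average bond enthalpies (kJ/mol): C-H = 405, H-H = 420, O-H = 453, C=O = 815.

ΔH ≈ +122 kJ

Bonds broken (reactants):
  C-H: 4 × 405 = 1620
  O-H: 4 × 453 = 1812
  Σ(broken) = 3432 kJ
Bonds formed (products):
  C=O: 2 × 815 = 1630
  H-H: 4 × 420 = 1680
  Σ(formed) = 3310 kJ
ΔH = Σ(broken) − Σ(formed) = 3432 − 3310 = +122 kJ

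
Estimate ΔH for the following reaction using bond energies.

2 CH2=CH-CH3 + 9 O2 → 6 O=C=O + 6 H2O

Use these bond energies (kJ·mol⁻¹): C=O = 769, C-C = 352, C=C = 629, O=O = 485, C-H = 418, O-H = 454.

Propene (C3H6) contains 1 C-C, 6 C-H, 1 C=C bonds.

Bonds broken (reactants):
  C-C: 2 × 352 = 704
  C-H: 12 × 418 = 5016
  C=C: 2 × 629 = 1258
  O=O: 9 × 485 = 4365
  Σ(broken) = 11343 kJ
Bonds formed (products):
  C=O: 12 × 769 = 9228
  O-H: 12 × 454 = 5448
  Σ(formed) = 14676 kJ
ΔH = Σ(broken) − Σ(formed) = 11343 − 14676 = −3333 kJ

ΔH ≈ −3333 kJ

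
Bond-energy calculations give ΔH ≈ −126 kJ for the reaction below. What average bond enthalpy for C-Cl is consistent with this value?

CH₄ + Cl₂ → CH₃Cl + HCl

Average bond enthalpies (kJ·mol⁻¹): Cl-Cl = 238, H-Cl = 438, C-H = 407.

D(C-Cl) ≈ 333 kJ/mol

Let D be the C-Cl bond energy.
Σ(broken) = 4×407 + 1×238 = 1866
Σ(formed) = 1×D + 3×407 + 1×438 = 1659 + D
ΔH = Σ(broken) − Σ(formed) = (1866) − (1659 + D) = +207 − D
Setting this equal to −126 kJ gives D = 333 kJ/mol.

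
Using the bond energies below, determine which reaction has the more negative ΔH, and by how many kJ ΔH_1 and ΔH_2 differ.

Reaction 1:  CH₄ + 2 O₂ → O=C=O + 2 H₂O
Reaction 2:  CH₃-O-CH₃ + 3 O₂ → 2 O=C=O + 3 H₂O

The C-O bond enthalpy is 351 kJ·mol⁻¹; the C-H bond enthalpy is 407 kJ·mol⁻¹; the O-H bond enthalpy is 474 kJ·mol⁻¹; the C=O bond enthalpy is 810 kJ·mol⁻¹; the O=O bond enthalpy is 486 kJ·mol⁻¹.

Reaction 2, by 566 kJ

Reaction 1:
  Bonds broken (reactants):
    C-H: 4 × 407 = 1628
    O=O: 2 × 486 = 972
    Σ(broken) = 2600 kJ
  Bonds formed (products):
    C=O: 2 × 810 = 1620
    O-H: 4 × 474 = 1896
    Σ(formed) = 3516 kJ
  ΔH_1 = 2600 − 3516 = −916 kJ
Reaction 2:
  Bonds broken (reactants):
    C-H: 6 × 407 = 2442
    C-O: 2 × 351 = 702
    O=O: 3 × 486 = 1458
    Σ(broken) = 4602 kJ
  Bonds formed (products):
    C=O: 4 × 810 = 3240
    O-H: 6 × 474 = 2844
    Σ(formed) = 6084 kJ
  ΔH_2 = 4602 − 6084 = −1482 kJ
ΔH_1 − ΔH_2 = +566 kJ, so reaction 2 has the more negative ΔH; |ΔH_1 − ΔH_2| = 566 kJ.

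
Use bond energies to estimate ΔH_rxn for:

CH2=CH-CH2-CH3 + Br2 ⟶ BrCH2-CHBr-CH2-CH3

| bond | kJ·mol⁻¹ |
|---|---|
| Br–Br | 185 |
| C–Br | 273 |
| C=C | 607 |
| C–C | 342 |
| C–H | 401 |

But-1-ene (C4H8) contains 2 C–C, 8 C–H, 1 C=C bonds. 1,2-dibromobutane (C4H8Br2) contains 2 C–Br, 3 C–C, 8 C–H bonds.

Bonds broken (reactants):
  Br–Br: 1 × 185 = 185
  C–C: 2 × 342 = 684
  C–H: 8 × 401 = 3208
  C=C: 1 × 607 = 607
  Σ(broken) = 4684 kJ
Bonds formed (products):
  C–Br: 2 × 273 = 546
  C–C: 3 × 342 = 1026
  C–H: 8 × 401 = 3208
  Σ(formed) = 4780 kJ
ΔH = Σ(broken) − Σ(formed) = 4684 − 4780 = −96 kJ

ΔH ≈ −96 kJ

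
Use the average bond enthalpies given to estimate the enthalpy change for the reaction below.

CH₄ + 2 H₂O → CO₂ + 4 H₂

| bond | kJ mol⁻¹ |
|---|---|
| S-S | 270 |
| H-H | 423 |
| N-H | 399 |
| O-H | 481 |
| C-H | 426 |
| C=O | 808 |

Bonds broken (reactants):
  C-H: 4 × 426 = 1704
  O-H: 4 × 481 = 1924
  Σ(broken) = 3628 kJ
Bonds formed (products):
  C=O: 2 × 808 = 1616
  H-H: 4 × 423 = 1692
  Σ(formed) = 3308 kJ
ΔH = Σ(broken) − Σ(formed) = 3628 − 3308 = +320 kJ

ΔH ≈ +320 kJ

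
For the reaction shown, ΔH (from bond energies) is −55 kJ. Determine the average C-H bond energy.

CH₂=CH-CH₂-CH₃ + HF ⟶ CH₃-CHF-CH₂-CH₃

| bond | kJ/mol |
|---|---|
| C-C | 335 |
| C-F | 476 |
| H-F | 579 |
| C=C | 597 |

Let D be the C-H bond energy.
Σ(broken) = 2×335 + 8×D + 1×597 + 1×579 = 1846 + 8D
Σ(formed) = 3×335 + 1×476 + 9×D = 1481 + 9D
ΔH = Σ(broken) − Σ(formed) = (1846 + 8D) − (1481 + 9D) = +365 − D
Setting this equal to −55 kJ gives D = 420 kJ/mol.

D(C-H) ≈ 420 kJ/mol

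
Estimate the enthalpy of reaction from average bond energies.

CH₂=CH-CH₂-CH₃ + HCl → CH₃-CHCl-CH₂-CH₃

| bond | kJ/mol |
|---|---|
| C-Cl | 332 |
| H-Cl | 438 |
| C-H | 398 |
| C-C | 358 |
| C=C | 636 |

ΔH ≈ −14 kJ

Bonds broken (reactants):
  C-C: 2 × 358 = 716
  C-H: 8 × 398 = 3184
  C=C: 1 × 636 = 636
  H-Cl: 1 × 438 = 438
  Σ(broken) = 4974 kJ
Bonds formed (products):
  C-C: 3 × 358 = 1074
  C-Cl: 1 × 332 = 332
  C-H: 9 × 398 = 3582
  Σ(formed) = 4988 kJ
ΔH = Σ(broken) − Σ(formed) = 4974 − 4988 = −14 kJ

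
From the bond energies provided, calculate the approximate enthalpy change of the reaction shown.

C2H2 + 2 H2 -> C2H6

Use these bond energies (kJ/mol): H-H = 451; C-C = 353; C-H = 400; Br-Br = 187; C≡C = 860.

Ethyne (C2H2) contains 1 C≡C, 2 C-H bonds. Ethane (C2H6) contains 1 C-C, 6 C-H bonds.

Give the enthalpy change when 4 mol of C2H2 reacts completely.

ΔH = −764 kJ

Bonds broken (reactants):
  C≡C: 1 × 860 = 860
  C-H: 2 × 400 = 800
  H-H: 2 × 451 = 902
  Σ(broken) = 2562 kJ
Bonds formed (products):
  C-C: 1 × 353 = 353
  C-H: 6 × 400 = 2400
  Σ(formed) = 2753 kJ
ΔH = Σ(broken) − Σ(formed) = 2562 − 2753 = −191 kJ
For 4× the reaction as written: 4 × (−191) = −764 kJ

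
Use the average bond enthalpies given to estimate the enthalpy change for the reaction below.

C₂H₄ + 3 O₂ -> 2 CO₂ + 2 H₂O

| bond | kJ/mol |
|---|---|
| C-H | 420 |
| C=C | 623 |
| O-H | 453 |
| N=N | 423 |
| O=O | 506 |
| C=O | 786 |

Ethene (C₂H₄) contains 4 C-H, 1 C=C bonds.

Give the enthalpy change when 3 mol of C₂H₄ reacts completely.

Bonds broken (reactants):
  C-H: 4 × 420 = 1680
  C=C: 1 × 623 = 623
  O=O: 3 × 506 = 1518
  Σ(broken) = 3821 kJ
Bonds formed (products):
  C=O: 4 × 786 = 3144
  O-H: 4 × 453 = 1812
  Σ(formed) = 4956 kJ
ΔH = Σ(broken) − Σ(formed) = 3821 − 4956 = −1135 kJ
For 3× the reaction as written: 3 × (−1135) = −3405 kJ

ΔH = −3405 kJ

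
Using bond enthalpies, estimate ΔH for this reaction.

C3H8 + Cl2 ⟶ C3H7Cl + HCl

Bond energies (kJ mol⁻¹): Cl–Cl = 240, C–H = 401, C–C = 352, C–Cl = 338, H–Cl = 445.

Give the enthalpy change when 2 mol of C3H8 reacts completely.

Bonds broken (reactants):
  C–C: 2 × 352 = 704
  C–H: 8 × 401 = 3208
  Cl–Cl: 1 × 240 = 240
  Σ(broken) = 4152 kJ
Bonds formed (products):
  C–C: 2 × 352 = 704
  C–Cl: 1 × 338 = 338
  C–H: 7 × 401 = 2807
  H–Cl: 1 × 445 = 445
  Σ(formed) = 4294 kJ
ΔH = Σ(broken) − Σ(formed) = 4152 − 4294 = −142 kJ
For 2× the reaction as written: 2 × (−142) = −284 kJ

ΔH = −284 kJ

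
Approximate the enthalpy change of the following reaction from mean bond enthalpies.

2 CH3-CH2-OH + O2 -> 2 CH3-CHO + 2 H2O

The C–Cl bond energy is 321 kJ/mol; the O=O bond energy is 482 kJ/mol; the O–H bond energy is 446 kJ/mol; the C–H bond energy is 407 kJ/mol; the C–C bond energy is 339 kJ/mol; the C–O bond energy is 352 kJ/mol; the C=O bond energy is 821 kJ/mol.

ΔH ≈ −534 kJ

Bonds broken (reactants):
  C–C: 2 × 339 = 678
  C–H: 10 × 407 = 4070
  C–O: 2 × 352 = 704
  O–H: 2 × 446 = 892
  O=O: 1 × 482 = 482
  Σ(broken) = 6826 kJ
Bonds formed (products):
  C–C: 2 × 339 = 678
  C–H: 8 × 407 = 3256
  C=O: 2 × 821 = 1642
  O–H: 4 × 446 = 1784
  Σ(formed) = 7360 kJ
ΔH = Σ(broken) − Σ(formed) = 6826 − 7360 = −534 kJ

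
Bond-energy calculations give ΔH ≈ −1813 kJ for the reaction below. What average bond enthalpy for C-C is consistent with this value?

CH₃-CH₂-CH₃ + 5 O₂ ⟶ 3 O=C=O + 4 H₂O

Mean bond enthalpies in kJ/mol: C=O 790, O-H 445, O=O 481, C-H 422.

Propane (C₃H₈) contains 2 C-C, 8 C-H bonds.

Let D be the C-C bond energy.
Σ(broken) = 2×D + 8×422 + 5×481 = 5781 + 2D
Σ(formed) = 6×790 + 8×445 = 8300
ΔH = Σ(broken) − Σ(formed) = (5781 + 2D) − (8300) = −2519 + 2D
Setting this equal to −1813 kJ gives 2D = 706, so D = 353 kJ/mol.

D(C-C) ≈ 353 kJ/mol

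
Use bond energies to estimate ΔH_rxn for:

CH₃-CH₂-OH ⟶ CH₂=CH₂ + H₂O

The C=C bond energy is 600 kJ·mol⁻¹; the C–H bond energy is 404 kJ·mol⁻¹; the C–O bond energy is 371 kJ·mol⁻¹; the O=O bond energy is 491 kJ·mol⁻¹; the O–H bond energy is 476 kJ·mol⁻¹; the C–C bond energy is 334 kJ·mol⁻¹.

ΔH ≈ +33 kJ

Bonds broken (reactants):
  C–C: 1 × 334 = 334
  C–H: 5 × 404 = 2020
  C–O: 1 × 371 = 371
  O–H: 1 × 476 = 476
  Σ(broken) = 3201 kJ
Bonds formed (products):
  C–H: 4 × 404 = 1616
  C=C: 1 × 600 = 600
  O–H: 2 × 476 = 952
  Σ(formed) = 3168 kJ
ΔH = Σ(broken) − Σ(formed) = 3201 − 3168 = +33 kJ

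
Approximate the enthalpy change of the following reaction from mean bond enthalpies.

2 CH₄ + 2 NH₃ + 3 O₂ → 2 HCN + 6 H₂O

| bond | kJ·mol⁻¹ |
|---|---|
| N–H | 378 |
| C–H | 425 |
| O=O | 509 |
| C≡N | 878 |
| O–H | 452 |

Bonds broken (reactants):
  C–H: 8 × 425 = 3400
  N–H: 6 × 378 = 2268
  O=O: 3 × 509 = 1527
  Σ(broken) = 7195 kJ
Bonds formed (products):
  C≡N: 2 × 878 = 1756
  C–H: 2 × 425 = 850
  O–H: 12 × 452 = 5424
  Σ(formed) = 8030 kJ
ΔH = Σ(broken) − Σ(formed) = 7195 − 8030 = −835 kJ

ΔH ≈ −835 kJ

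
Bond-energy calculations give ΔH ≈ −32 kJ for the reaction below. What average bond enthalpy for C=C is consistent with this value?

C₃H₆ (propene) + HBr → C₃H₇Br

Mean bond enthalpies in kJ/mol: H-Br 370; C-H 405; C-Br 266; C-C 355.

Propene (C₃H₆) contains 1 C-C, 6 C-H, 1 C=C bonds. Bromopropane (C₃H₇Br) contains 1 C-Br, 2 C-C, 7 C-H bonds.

D(C=C) ≈ 624 kJ/mol

Let D be the C=C bond energy.
Σ(broken) = 1×355 + 6×405 + 1×D + 1×370 = 3155 + D
Σ(formed) = 1×266 + 2×355 + 7×405 = 3811
ΔH = Σ(broken) − Σ(formed) = (3155 + D) − (3811) = −656 + D
Setting this equal to −32 kJ gives D = 624 kJ/mol.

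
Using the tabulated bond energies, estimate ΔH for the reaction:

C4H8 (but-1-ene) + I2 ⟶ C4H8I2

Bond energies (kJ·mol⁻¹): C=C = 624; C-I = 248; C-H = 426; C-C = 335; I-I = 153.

ΔH ≈ −54 kJ

Bonds broken (reactants):
  C-C: 2 × 335 = 670
  C-H: 8 × 426 = 3408
  C=C: 1 × 624 = 624
  I-I: 1 × 153 = 153
  Σ(broken) = 4855 kJ
Bonds formed (products):
  C-C: 3 × 335 = 1005
  C-H: 8 × 426 = 3408
  C-I: 2 × 248 = 496
  Σ(formed) = 4909 kJ
ΔH = Σ(broken) − Σ(formed) = 4855 − 4909 = −54 kJ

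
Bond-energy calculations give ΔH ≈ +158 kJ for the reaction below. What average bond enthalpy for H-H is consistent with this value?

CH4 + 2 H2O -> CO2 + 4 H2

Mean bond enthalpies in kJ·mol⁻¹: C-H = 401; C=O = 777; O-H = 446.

D(H-H) ≈ 419 kJ/mol

Let D be the H-H bond energy.
Σ(broken) = 4×401 + 4×446 = 3388
Σ(formed) = 2×777 + 4×D = 1554 + 4D
ΔH = Σ(broken) − Σ(formed) = (3388) − (1554 + 4D) = +1834 − 4D
Setting this equal to +158 kJ gives 4D = 1676, so D = 419 kJ/mol.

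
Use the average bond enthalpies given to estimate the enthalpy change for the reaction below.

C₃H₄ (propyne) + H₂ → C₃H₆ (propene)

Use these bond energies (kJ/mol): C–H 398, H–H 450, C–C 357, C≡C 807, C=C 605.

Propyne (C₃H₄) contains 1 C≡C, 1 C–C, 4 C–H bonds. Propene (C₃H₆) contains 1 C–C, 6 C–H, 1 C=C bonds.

Bonds broken (reactants):
  C≡C: 1 × 807 = 807
  C–C: 1 × 357 = 357
  C–H: 4 × 398 = 1592
  H–H: 1 × 450 = 450
  Σ(broken) = 3206 kJ
Bonds formed (products):
  C–C: 1 × 357 = 357
  C–H: 6 × 398 = 2388
  C=C: 1 × 605 = 605
  Σ(formed) = 3350 kJ
ΔH = Σ(broken) − Σ(formed) = 3206 − 3350 = −144 kJ

ΔH ≈ −144 kJ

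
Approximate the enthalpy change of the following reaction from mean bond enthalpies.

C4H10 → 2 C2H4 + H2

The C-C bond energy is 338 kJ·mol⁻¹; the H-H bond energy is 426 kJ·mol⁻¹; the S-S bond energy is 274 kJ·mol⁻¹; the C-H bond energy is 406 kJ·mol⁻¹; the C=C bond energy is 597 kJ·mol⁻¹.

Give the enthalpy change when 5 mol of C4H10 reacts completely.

ΔH = +1030 kJ

Bonds broken (reactants):
  C-C: 3 × 338 = 1014
  C-H: 10 × 406 = 4060
  Σ(broken) = 5074 kJ
Bonds formed (products):
  C-H: 8 × 406 = 3248
  C=C: 2 × 597 = 1194
  H-H: 1 × 426 = 426
  Σ(formed) = 4868 kJ
ΔH = Σ(broken) − Σ(formed) = 5074 − 4868 = +206 kJ
For 5× the reaction as written: 5 × (+206) = +1030 kJ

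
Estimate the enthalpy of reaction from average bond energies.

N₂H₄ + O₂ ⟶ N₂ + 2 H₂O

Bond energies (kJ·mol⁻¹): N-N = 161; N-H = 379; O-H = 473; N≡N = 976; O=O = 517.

ΔH ≈ −674 kJ

Bonds broken (reactants):
  N-H: 4 × 379 = 1516
  N-N: 1 × 161 = 161
  O=O: 1 × 517 = 517
  Σ(broken) = 2194 kJ
Bonds formed (products):
  N≡N: 1 × 976 = 976
  O-H: 4 × 473 = 1892
  Σ(formed) = 2868 kJ
ΔH = Σ(broken) − Σ(formed) = 2194 − 2868 = −674 kJ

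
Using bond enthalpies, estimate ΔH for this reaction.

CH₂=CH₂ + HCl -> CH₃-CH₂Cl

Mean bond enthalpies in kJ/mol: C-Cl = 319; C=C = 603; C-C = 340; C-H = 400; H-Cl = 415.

Bonds broken (reactants):
  C-H: 4 × 400 = 1600
  C=C: 1 × 603 = 603
  H-Cl: 1 × 415 = 415
  Σ(broken) = 2618 kJ
Bonds formed (products):
  C-C: 1 × 340 = 340
  C-Cl: 1 × 319 = 319
  C-H: 5 × 400 = 2000
  Σ(formed) = 2659 kJ
ΔH = Σ(broken) − Σ(formed) = 2618 − 2659 = −41 kJ

ΔH ≈ −41 kJ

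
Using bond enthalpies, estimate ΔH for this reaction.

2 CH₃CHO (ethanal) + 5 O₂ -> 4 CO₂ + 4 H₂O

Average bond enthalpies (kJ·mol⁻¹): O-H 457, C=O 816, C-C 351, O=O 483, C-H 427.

Bonds broken (reactants):
  C-C: 2 × 351 = 702
  C-H: 8 × 427 = 3416
  C=O: 2 × 816 = 1632
  O=O: 5 × 483 = 2415
  Σ(broken) = 8165 kJ
Bonds formed (products):
  C=O: 8 × 816 = 6528
  O-H: 8 × 457 = 3656
  Σ(formed) = 10184 kJ
ΔH = Σ(broken) − Σ(formed) = 8165 − 10184 = −2019 kJ

ΔH ≈ −2019 kJ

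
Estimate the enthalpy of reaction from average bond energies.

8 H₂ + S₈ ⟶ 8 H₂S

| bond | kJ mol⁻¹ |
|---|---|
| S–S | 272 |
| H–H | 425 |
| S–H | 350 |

ΔH ≈ −24 kJ

Bonds broken (reactants):
  H–H: 8 × 425 = 3400
  S–S: 8 × 272 = 2176
  Σ(broken) = 5576 kJ
Bonds formed (products):
  S–H: 16 × 350 = 5600
  Σ(formed) = 5600 kJ
ΔH = Σ(broken) − Σ(formed) = 5576 − 5600 = −24 kJ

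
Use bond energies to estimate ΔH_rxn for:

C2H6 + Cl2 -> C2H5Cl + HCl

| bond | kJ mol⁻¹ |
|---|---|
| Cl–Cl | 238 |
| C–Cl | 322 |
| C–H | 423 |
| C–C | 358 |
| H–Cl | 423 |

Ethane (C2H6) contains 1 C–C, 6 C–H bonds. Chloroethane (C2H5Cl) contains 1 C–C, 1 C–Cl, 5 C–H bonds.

Bonds broken (reactants):
  C–C: 1 × 358 = 358
  C–H: 6 × 423 = 2538
  Cl–Cl: 1 × 238 = 238
  Σ(broken) = 3134 kJ
Bonds formed (products):
  C–C: 1 × 358 = 358
  C–Cl: 1 × 322 = 322
  C–H: 5 × 423 = 2115
  H–Cl: 1 × 423 = 423
  Σ(formed) = 3218 kJ
ΔH = Σ(broken) − Σ(formed) = 3134 − 3218 = −84 kJ

ΔH ≈ −84 kJ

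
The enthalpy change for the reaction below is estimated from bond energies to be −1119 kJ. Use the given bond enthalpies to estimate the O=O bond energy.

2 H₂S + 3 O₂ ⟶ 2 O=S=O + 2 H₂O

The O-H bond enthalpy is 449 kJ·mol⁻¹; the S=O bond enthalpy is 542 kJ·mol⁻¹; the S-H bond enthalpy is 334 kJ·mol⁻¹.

D(O=O) ≈ 503 kJ/mol

Let D be the O=O bond energy.
Σ(broken) = 3×D + 4×334 = 1336 + 3D
Σ(formed) = 4×449 + 4×542 = 3964
ΔH = Σ(broken) − Σ(formed) = (1336 + 3D) − (3964) = −2628 + 3D
Setting this equal to −1119 kJ gives 3D = 1509, so D = 503 kJ/mol.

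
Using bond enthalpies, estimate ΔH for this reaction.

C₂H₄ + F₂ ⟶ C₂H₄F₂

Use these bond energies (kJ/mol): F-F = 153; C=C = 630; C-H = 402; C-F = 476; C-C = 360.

ΔH ≈ −529 kJ

Bonds broken (reactants):
  C-H: 4 × 402 = 1608
  C=C: 1 × 630 = 630
  F-F: 1 × 153 = 153
  Σ(broken) = 2391 kJ
Bonds formed (products):
  C-C: 1 × 360 = 360
  C-F: 2 × 476 = 952
  C-H: 4 × 402 = 1608
  Σ(formed) = 2920 kJ
ΔH = Σ(broken) − Σ(formed) = 2391 − 2920 = −529 kJ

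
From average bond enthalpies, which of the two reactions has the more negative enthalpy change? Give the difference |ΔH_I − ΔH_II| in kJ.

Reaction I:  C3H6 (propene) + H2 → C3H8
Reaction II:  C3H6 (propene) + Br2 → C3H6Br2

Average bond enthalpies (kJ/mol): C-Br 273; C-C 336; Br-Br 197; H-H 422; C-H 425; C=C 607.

Reaction I, by 79 kJ

Reaction I:
  Bonds broken (reactants):
    C-C: 1 × 336 = 336
    C-H: 6 × 425 = 2550
    C=C: 1 × 607 = 607
    H-H: 1 × 422 = 422
    Σ(broken) = 3915 kJ
  Bonds formed (products):
    C-C: 2 × 336 = 672
    C-H: 8 × 425 = 3400
    Σ(formed) = 4072 kJ
  ΔH_I = 3915 − 4072 = −157 kJ
Reaction II:
  Bonds broken (reactants):
    Br-Br: 1 × 197 = 197
    C-C: 1 × 336 = 336
    C-H: 6 × 425 = 2550
    C=C: 1 × 607 = 607
    Σ(broken) = 3690 kJ
  Bonds formed (products):
    C-Br: 2 × 273 = 546
    C-C: 2 × 336 = 672
    C-H: 6 × 425 = 2550
    Σ(formed) = 3768 kJ
  ΔH_II = 3690 − 3768 = −78 kJ
ΔH_I − ΔH_II = −79 kJ, so reaction I has the more negative ΔH; |ΔH_I − ΔH_II| = 79 kJ.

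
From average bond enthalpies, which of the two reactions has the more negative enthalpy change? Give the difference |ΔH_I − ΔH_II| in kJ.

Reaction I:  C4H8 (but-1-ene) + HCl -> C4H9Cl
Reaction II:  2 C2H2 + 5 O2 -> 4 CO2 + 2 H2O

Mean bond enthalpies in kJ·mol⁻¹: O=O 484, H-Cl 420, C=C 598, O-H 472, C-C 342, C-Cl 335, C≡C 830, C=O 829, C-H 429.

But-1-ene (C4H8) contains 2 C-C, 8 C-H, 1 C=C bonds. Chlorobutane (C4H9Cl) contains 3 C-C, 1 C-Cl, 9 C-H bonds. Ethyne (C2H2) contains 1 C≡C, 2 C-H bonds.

Reaction I:
  Bonds broken (reactants):
    C-C: 2 × 342 = 684
    C-H: 8 × 429 = 3432
    C=C: 1 × 598 = 598
    H-Cl: 1 × 420 = 420
    Σ(broken) = 5134 kJ
  Bonds formed (products):
    C-C: 3 × 342 = 1026
    C-Cl: 1 × 335 = 335
    C-H: 9 × 429 = 3861
    Σ(formed) = 5222 kJ
  ΔH_I = 5134 − 5222 = −88 kJ
Reaction II:
  Bonds broken (reactants):
    C≡C: 2 × 830 = 1660
    C-H: 4 × 429 = 1716
    O=O: 5 × 484 = 2420
    Σ(broken) = 5796 kJ
  Bonds formed (products):
    C=O: 8 × 829 = 6632
    O-H: 4 × 472 = 1888
    Σ(formed) = 8520 kJ
  ΔH_II = 5796 − 8520 = −2724 kJ
ΔH_I − ΔH_II = +2636 kJ, so reaction II has the more negative ΔH; |ΔH_I − ΔH_II| = 2636 kJ.

Reaction II, by 2636 kJ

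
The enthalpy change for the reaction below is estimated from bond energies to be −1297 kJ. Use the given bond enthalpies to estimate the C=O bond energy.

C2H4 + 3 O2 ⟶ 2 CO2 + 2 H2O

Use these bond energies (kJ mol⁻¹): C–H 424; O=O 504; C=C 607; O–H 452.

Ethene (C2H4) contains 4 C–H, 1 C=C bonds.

D(C=O) ≈ 826 kJ/mol

Let D be the C=O bond energy.
Σ(broken) = 4×424 + 1×607 + 3×504 = 3815
Σ(formed) = 4×D + 4×452 = 1808 + 4D
ΔH = Σ(broken) − Σ(formed) = (3815) − (1808 + 4D) = +2007 − 4D
Setting this equal to −1297 kJ gives 4D = 3304, so D = 826 kJ/mol.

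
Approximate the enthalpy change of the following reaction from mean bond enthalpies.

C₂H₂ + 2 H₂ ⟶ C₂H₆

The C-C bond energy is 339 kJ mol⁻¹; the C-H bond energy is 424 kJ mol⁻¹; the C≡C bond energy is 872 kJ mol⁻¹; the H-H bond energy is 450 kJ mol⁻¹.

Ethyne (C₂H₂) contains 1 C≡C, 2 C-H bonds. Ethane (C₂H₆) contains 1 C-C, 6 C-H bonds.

ΔH ≈ −263 kJ

Bonds broken (reactants):
  C≡C: 1 × 872 = 872
  C-H: 2 × 424 = 848
  H-H: 2 × 450 = 900
  Σ(broken) = 2620 kJ
Bonds formed (products):
  C-C: 1 × 339 = 339
  C-H: 6 × 424 = 2544
  Σ(formed) = 2883 kJ
ΔH = Σ(broken) − Σ(formed) = 2620 − 2883 = −263 kJ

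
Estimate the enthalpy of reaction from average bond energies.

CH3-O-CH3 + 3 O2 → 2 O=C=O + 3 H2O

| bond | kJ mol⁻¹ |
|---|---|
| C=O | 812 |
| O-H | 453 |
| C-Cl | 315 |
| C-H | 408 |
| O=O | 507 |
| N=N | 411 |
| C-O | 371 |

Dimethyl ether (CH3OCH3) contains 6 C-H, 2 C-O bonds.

ΔH ≈ −1255 kJ

Bonds broken (reactants):
  C-H: 6 × 408 = 2448
  C-O: 2 × 371 = 742
  O=O: 3 × 507 = 1521
  Σ(broken) = 4711 kJ
Bonds formed (products):
  C=O: 4 × 812 = 3248
  O-H: 6 × 453 = 2718
  Σ(formed) = 5966 kJ
ΔH = Σ(broken) − Σ(formed) = 4711 − 5966 = −1255 kJ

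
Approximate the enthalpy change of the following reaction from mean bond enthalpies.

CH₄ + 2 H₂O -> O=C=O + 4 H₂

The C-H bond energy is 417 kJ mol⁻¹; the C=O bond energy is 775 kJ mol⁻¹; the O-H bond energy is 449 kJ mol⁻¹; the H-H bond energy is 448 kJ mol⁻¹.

Bonds broken (reactants):
  C-H: 4 × 417 = 1668
  O-H: 4 × 449 = 1796
  Σ(broken) = 3464 kJ
Bonds formed (products):
  C=O: 2 × 775 = 1550
  H-H: 4 × 448 = 1792
  Σ(formed) = 3342 kJ
ΔH = Σ(broken) − Σ(formed) = 3464 − 3342 = +122 kJ

ΔH ≈ +122 kJ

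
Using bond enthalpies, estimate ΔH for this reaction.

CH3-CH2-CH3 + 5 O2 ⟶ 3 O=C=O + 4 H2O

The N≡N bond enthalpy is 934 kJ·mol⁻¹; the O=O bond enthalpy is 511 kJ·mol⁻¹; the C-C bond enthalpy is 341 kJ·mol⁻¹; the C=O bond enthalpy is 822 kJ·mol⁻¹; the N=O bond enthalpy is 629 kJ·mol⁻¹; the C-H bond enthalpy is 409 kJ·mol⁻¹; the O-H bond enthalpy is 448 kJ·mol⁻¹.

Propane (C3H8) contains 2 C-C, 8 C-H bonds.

Bonds broken (reactants):
  C-C: 2 × 341 = 682
  C-H: 8 × 409 = 3272
  O=O: 5 × 511 = 2555
  Σ(broken) = 6509 kJ
Bonds formed (products):
  C=O: 6 × 822 = 4932
  O-H: 8 × 448 = 3584
  Σ(formed) = 8516 kJ
ΔH = Σ(broken) − Σ(formed) = 6509 − 8516 = −2007 kJ

ΔH ≈ −2007 kJ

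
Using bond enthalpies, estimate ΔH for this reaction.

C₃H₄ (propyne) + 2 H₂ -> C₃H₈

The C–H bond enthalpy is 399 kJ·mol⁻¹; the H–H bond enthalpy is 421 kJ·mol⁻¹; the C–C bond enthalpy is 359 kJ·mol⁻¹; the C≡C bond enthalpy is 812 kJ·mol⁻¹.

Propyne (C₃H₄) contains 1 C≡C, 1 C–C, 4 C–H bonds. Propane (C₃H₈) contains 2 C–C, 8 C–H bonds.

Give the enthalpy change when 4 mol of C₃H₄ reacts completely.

Bonds broken (reactants):
  C≡C: 1 × 812 = 812
  C–C: 1 × 359 = 359
  C–H: 4 × 399 = 1596
  H–H: 2 × 421 = 842
  Σ(broken) = 3609 kJ
Bonds formed (products):
  C–C: 2 × 359 = 718
  C–H: 8 × 399 = 3192
  Σ(formed) = 3910 kJ
ΔH = Σ(broken) − Σ(formed) = 3609 − 3910 = −301 kJ
For 4× the reaction as written: 4 × (−301) = −1204 kJ

ΔH = −1204 kJ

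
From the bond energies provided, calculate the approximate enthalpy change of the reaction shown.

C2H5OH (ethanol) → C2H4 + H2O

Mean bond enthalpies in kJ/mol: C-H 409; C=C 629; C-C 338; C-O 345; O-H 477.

Bonds broken (reactants):
  C-C: 1 × 338 = 338
  C-H: 5 × 409 = 2045
  C-O: 1 × 345 = 345
  O-H: 1 × 477 = 477
  Σ(broken) = 3205 kJ
Bonds formed (products):
  C-H: 4 × 409 = 1636
  C=C: 1 × 629 = 629
  O-H: 2 × 477 = 954
  Σ(formed) = 3219 kJ
ΔH = Σ(broken) − Σ(formed) = 3205 − 3219 = −14 kJ

ΔH ≈ −14 kJ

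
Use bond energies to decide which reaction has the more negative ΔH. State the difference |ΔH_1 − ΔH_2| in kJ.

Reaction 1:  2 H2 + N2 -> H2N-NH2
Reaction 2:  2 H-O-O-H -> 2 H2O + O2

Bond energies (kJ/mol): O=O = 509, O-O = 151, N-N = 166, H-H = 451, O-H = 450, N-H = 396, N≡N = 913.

Reaction 2, by 272 kJ

Reaction 1:
  Bonds broken (reactants):
    H-H: 2 × 451 = 902
    N≡N: 1 × 913 = 913
    Σ(broken) = 1815 kJ
  Bonds formed (products):
    N-H: 4 × 396 = 1584
    N-N: 1 × 166 = 166
    Σ(formed) = 1750 kJ
  ΔH_1 = 1815 − 1750 = +65 kJ
Reaction 2:
  Bonds broken (reactants):
    O-H: 4 × 450 = 1800
    O-O: 2 × 151 = 302
    Σ(broken) = 2102 kJ
  Bonds formed (products):
    O-H: 4 × 450 = 1800
    O=O: 1 × 509 = 509
    Σ(formed) = 2309 kJ
  ΔH_2 = 2102 − 2309 = −207 kJ
ΔH_1 − ΔH_2 = +272 kJ, so reaction 2 has the more negative ΔH; |ΔH_1 − ΔH_2| = 272 kJ.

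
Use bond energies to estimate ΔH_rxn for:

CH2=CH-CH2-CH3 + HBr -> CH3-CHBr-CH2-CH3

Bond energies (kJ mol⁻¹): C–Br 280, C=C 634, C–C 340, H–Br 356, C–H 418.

ΔH ≈ −48 kJ

Bonds broken (reactants):
  C–C: 2 × 340 = 680
  C–H: 8 × 418 = 3344
  C=C: 1 × 634 = 634
  H–Br: 1 × 356 = 356
  Σ(broken) = 5014 kJ
Bonds formed (products):
  C–Br: 1 × 280 = 280
  C–C: 3 × 340 = 1020
  C–H: 9 × 418 = 3762
  Σ(formed) = 5062 kJ
ΔH = Σ(broken) − Σ(formed) = 5014 − 5062 = −48 kJ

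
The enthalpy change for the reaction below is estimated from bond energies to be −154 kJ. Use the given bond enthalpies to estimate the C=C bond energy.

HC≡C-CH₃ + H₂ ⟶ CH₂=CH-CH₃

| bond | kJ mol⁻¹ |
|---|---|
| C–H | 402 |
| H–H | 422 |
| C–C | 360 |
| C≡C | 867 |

Let D be the C=C bond energy.
Σ(broken) = 1×867 + 1×360 + 4×402 + 1×422 = 3257
Σ(formed) = 1×360 + 6×402 + 1×D = 2772 + D
ΔH = Σ(broken) − Σ(formed) = (3257) − (2772 + D) = +485 − D
Setting this equal to −154 kJ gives D = 639 kJ/mol.

D(C=C) ≈ 639 kJ/mol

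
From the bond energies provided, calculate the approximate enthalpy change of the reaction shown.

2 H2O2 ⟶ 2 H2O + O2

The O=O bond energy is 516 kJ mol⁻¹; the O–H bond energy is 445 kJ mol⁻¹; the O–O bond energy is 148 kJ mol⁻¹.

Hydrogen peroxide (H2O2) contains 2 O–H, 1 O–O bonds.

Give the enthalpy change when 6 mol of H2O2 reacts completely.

Bonds broken (reactants):
  O–H: 4 × 445 = 1780
  O–O: 2 × 148 = 296
  Σ(broken) = 2076 kJ
Bonds formed (products):
  O–H: 4 × 445 = 1780
  O=O: 1 × 516 = 516
  Σ(formed) = 2296 kJ
ΔH = Σ(broken) − Σ(formed) = 2076 − 2296 = −220 kJ
For 3× the reaction as written: 3 × (−220) = −660 kJ

ΔH = −660 kJ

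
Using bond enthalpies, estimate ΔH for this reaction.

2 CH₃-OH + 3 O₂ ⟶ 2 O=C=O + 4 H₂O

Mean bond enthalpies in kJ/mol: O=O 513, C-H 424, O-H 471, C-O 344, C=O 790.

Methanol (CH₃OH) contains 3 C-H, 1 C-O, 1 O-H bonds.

Bonds broken (reactants):
  C-H: 6 × 424 = 2544
  C-O: 2 × 344 = 688
  O-H: 2 × 471 = 942
  O=O: 3 × 513 = 1539
  Σ(broken) = 5713 kJ
Bonds formed (products):
  C=O: 4 × 790 = 3160
  O-H: 8 × 471 = 3768
  Σ(formed) = 6928 kJ
ΔH = Σ(broken) − Σ(formed) = 5713 − 6928 = −1215 kJ

ΔH ≈ −1215 kJ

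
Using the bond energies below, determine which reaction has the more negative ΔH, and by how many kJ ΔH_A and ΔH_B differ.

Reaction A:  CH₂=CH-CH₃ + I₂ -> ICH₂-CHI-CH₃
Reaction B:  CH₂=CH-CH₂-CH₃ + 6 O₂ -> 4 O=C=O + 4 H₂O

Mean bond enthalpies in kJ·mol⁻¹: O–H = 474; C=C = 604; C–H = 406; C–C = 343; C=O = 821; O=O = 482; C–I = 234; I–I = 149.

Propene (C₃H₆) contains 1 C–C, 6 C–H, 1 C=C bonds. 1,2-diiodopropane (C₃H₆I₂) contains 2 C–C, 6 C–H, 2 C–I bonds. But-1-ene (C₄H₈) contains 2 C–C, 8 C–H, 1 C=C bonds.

Reaction B, by 2872 kJ

Reaction A:
  Bonds broken (reactants):
    C–C: 1 × 343 = 343
    C–H: 6 × 406 = 2436
    C=C: 1 × 604 = 604
    I–I: 1 × 149 = 149
    Σ(broken) = 3532 kJ
  Bonds formed (products):
    C–C: 2 × 343 = 686
    C–H: 6 × 406 = 2436
    C–I: 2 × 234 = 468
    Σ(formed) = 3590 kJ
  ΔH_A = 3532 − 3590 = −58 kJ
Reaction B:
  Bonds broken (reactants):
    C–C: 2 × 343 = 686
    C–H: 8 × 406 = 3248
    C=C: 1 × 604 = 604
    O=O: 6 × 482 = 2892
    Σ(broken) = 7430 kJ
  Bonds formed (products):
    C=O: 8 × 821 = 6568
    O–H: 8 × 474 = 3792
    Σ(formed) = 10360 kJ
  ΔH_B = 7430 − 10360 = −2930 kJ
ΔH_A − ΔH_B = +2872 kJ, so reaction B has the more negative ΔH; |ΔH_A − ΔH_B| = 2872 kJ.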